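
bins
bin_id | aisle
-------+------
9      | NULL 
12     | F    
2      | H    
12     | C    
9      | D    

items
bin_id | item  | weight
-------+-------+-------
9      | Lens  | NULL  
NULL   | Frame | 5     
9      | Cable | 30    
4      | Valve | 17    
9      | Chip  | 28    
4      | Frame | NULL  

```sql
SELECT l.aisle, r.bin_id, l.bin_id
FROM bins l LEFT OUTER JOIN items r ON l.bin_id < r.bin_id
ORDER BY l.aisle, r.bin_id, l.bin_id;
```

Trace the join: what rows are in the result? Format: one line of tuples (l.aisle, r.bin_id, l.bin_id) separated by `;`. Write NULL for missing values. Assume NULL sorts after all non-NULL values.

(C, NULL, 12); (D, NULL, 9); (F, NULL, 12); (H, 4, 2); (H, 4, 2); (H, 9, 2); (H, 9, 2); (H, 9, 2); (NULL, NULL, 9)

LEFT JOIN keeps every row from `bins`; unmatched rows get NULL for `items`'s columns.
Matching on l.bin_id < r.bin_id. A NULL in a compared column never satisfies the condition.
- bin_id=9: no r row matches, row kept with r columns NULL.
- bin_id=12: no r row matches, row kept with r columns NULL.
- bin_id=2: 5 matching r row(s), so 5 row(s) emitted.
- bin_id=12: no r row matches, row kept with r columns NULL.
- bin_id=9: no r row matches, row kept with r columns NULL.
After projecting and ordering:
l.aisle | r.bin_id | l.bin_id
C | NULL | 12
D | NULL | 9
F | NULL | 12
H | 4 | 2
H | 4 | 2
H | 9 | 2
H | 9 | 2
H | 9 | 2
NULL | NULL | 9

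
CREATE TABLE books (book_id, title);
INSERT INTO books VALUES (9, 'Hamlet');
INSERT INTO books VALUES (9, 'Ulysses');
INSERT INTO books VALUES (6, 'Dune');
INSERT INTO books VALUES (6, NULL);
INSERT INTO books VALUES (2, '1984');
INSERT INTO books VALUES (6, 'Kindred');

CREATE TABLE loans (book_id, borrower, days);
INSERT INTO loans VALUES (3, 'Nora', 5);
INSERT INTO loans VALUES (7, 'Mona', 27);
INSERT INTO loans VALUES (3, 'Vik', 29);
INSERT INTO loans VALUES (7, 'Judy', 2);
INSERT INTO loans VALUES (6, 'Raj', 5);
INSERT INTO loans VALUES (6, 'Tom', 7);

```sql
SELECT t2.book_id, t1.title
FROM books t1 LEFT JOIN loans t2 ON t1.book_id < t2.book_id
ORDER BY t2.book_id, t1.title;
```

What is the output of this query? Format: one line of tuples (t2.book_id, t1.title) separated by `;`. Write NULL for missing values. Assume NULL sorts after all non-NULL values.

(3, 1984); (3, 1984); (6, 1984); (6, 1984); (7, 1984); (7, 1984); (7, Dune); (7, Dune); (7, Kindred); (7, Kindred); (7, NULL); (7, NULL); (NULL, Hamlet); (NULL, Ulysses)

LEFT JOIN keeps every row from `books`; unmatched rows get NULL for `loans`'s columns.
Matching on t1.book_id < t2.book_id.
Matched pairs: 12; unmatched t1 rows kept: 2.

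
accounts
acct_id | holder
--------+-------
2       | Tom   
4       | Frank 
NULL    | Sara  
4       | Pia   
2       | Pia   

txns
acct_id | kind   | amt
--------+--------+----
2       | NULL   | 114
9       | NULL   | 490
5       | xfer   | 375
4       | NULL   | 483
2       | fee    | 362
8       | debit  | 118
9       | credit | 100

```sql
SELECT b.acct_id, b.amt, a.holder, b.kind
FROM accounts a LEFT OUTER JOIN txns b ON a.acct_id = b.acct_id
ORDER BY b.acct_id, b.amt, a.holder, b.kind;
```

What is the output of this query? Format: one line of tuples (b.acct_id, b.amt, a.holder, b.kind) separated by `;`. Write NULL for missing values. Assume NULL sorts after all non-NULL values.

(2, 114, Pia, NULL); (2, 114, Tom, NULL); (2, 362, Pia, fee); (2, 362, Tom, fee); (4, 483, Frank, NULL); (4, 483, Pia, NULL); (NULL, NULL, Sara, NULL)

LEFT JOIN keeps every row from `accounts`; unmatched rows get NULL for `txns`'s columns.
Matching on a.acct_id = b.acct_id. A NULL in a compared column never satisfies the condition.
- a[0] acct_id=2 → 2 match(es) in b → 2 row(s).
- a[1] acct_id=4 → 1 match(es) in b → 1 row(s).
- a[2] acct_id=NULL → no match; kept with NULLs on the b side.
- a[3] acct_id=4 → 1 match(es) in b → 1 row(s).
- a[4] acct_id=2 → 2 match(es) in b → 2 row(s).
After projecting and ordering:
b.acct_id | b.amt | a.holder | b.kind
2 | 114 | Pia | NULL
2 | 114 | Tom | NULL
2 | 362 | Pia | fee
2 | 362 | Tom | fee
4 | 483 | Frank | NULL
4 | 483 | Pia | NULL
NULL | NULL | Sara | NULL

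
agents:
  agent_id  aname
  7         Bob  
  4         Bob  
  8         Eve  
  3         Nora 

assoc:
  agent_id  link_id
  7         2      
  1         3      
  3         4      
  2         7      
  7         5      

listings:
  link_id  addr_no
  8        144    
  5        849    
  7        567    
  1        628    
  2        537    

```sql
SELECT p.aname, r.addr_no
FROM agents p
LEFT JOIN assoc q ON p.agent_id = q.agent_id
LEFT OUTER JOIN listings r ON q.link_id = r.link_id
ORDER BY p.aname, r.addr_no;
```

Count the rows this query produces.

Joins associate left-to-right: agents LEFT JOIN assoc on agent_id gives 5 intermediate row(s).
Then LEFT JOIN `listings r` on link_id: each of those 5 rows is kept; rows whose q.link_id has no match in r get NULL for r's columns.
Result: 5 row(s).

5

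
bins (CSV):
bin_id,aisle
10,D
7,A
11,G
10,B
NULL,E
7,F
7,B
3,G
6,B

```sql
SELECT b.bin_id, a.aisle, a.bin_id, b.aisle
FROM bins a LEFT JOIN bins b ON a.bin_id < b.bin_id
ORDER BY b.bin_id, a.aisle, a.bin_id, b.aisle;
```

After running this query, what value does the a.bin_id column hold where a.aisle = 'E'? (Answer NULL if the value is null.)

NULL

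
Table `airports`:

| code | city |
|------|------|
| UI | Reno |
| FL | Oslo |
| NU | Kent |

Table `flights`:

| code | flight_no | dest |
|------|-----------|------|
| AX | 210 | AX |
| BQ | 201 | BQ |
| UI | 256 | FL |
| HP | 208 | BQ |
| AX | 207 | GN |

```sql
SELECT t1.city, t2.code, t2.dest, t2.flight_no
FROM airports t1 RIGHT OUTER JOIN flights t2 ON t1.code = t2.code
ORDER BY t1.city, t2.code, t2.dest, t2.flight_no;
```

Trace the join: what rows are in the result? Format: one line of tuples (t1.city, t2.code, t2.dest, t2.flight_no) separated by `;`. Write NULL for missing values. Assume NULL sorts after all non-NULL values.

RIGHT JOIN keeps every row from `flights`; unmatched rows get NULL for `airports`'s columns.
Matching on t1.code = t2.code.
Matched pairs: 1; unmatched t2 rows kept: 4.

(Reno, UI, FL, 256); (NULL, AX, AX, 210); (NULL, AX, GN, 207); (NULL, BQ, BQ, 201); (NULL, HP, BQ, 208)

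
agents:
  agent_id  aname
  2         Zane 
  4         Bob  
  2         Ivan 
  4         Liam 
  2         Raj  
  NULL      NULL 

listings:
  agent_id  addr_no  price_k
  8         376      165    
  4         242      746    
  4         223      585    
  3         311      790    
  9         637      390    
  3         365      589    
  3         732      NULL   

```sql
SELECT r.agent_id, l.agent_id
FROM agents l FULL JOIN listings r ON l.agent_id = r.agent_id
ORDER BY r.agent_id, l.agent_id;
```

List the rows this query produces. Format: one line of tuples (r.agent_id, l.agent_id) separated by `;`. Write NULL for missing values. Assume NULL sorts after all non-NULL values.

FULL OUTER JOIN keeps every row from both sides; unmatched rows get NULL for the other side's columns.
Matching on l.agent_id = r.agent_id. A NULL in a compared column never satisfies the condition.
- l row (agent_id=2): no match → kept, r columns NULL.
- l row (agent_id=4): matches 2 r row(s) → 2 output row(s).
- l row (agent_id=2): no match → kept, r columns NULL.
- l row (agent_id=4): matches 2 r row(s) → 2 output row(s).
- l row (agent_id=2): no match → kept, r columns NULL.
- l row (agent_id=NULL): no match → kept, r columns NULL.
- plus 5 unmatched r row(s), each kept with NULL l columns.

(3, NULL); (3, NULL); (3, NULL); (4, 4); (4, 4); (4, 4); (4, 4); (8, NULL); (9, NULL); (NULL, 2); (NULL, 2); (NULL, 2); (NULL, NULL)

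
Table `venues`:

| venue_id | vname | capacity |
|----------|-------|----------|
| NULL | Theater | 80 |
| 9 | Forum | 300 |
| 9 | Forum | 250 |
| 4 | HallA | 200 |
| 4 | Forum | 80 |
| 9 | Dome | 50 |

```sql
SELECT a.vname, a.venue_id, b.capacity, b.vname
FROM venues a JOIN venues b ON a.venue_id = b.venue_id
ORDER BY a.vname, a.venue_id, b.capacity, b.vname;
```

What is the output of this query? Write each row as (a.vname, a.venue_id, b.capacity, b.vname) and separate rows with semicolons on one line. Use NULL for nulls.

INNER JOIN keeps only pairs where the ON condition holds.
Matching on a.venue_id = b.venue_id. A NULL in a compared column never satisfies the condition.
- a (venue_id=NULL) has no partner → excluded.
- a (venue_id=9) pairs with 3 row(s) of b.
- a (venue_id=9) pairs with 3 row(s) of b.
- a (venue_id=4) pairs with 2 row(s) of b.
- a (venue_id=4) pairs with 2 row(s) of b.
- a (venue_id=9) pairs with 3 row(s) of b.

(Dome, 9, 50, Dome); (Dome, 9, 250, Forum); (Dome, 9, 300, Forum); (Forum, 4, 80, Forum); (Forum, 4, 200, HallA); (Forum, 9, 50, Dome); (Forum, 9, 50, Dome); (Forum, 9, 250, Forum); (Forum, 9, 250, Forum); (Forum, 9, 300, Forum); (Forum, 9, 300, Forum); (HallA, 4, 80, Forum); (HallA, 4, 200, HallA)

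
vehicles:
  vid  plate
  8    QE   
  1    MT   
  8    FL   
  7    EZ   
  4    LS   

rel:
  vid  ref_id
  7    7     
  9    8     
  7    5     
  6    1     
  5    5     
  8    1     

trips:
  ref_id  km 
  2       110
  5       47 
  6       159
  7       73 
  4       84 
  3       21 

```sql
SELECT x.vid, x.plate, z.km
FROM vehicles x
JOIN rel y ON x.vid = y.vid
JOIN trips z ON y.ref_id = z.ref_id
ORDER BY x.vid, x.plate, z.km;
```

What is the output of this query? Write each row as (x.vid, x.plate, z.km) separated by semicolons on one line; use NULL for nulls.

Step 1 — x INNER JOIN y on vid → 4 row(s).
Then INNER JOIN `trips z` on ref_id: keep only rows whose y.ref_id appears in z.

(7, EZ, 47); (7, EZ, 73)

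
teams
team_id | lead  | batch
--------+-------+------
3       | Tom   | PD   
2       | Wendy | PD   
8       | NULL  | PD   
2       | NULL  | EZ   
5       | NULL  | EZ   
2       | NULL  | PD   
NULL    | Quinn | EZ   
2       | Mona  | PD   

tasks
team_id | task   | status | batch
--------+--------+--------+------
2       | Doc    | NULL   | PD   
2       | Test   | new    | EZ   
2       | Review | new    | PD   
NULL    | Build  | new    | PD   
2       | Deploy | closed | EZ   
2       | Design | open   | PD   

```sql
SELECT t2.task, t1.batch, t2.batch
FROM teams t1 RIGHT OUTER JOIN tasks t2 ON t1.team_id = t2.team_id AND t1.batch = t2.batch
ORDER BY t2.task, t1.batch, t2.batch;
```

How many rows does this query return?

RIGHT JOIN keeps every row from `tasks`; unmatched rows get NULL for `teams`'s columns.
Matching on t1.team_id = t2.team_id AND t1.batch = t2.batch. A NULL in a compared column never satisfies the condition.
- t1 row (team_id=3, batch=PD): no match.
- t1 row (team_id=2, batch=PD): matches 3 t2 row(s) → 3 output row(s).
- t1 row (team_id=8, batch=PD): no match.
- t1 row (team_id=2, batch=EZ): matches 2 t2 row(s) → 2 output row(s).
- t1 row (team_id=5, batch=EZ): no match.
- t1 row (team_id=2, batch=PD): matches 3 t2 row(s) → 3 output row(s).
- t1 row (team_id=NULL, batch=EZ): no match.
- t1 row (team_id=2, batch=PD): matches 3 t2 row(s) → 3 output row(s).
- 1 row(s) from t2 found no t1 partner → padded with NULL.
Total: 11 matched + 1 padded = 12 rows.

12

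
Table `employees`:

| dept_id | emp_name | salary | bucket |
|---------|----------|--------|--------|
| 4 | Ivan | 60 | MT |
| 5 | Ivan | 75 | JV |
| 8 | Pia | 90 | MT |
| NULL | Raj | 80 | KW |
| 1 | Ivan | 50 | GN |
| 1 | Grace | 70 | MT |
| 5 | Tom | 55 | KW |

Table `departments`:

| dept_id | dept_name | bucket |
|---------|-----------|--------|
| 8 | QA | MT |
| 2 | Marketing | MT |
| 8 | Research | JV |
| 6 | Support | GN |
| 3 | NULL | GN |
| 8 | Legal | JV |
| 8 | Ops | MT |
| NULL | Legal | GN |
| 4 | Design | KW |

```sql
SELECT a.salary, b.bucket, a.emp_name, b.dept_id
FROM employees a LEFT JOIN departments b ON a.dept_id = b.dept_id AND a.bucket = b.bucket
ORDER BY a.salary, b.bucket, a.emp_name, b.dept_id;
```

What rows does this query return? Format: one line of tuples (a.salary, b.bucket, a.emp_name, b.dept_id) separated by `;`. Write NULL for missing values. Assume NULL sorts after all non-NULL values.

(50, NULL, Ivan, NULL); (55, NULL, Tom, NULL); (60, NULL, Ivan, NULL); (70, NULL, Grace, NULL); (75, NULL, Ivan, NULL); (80, NULL, Raj, NULL); (90, MT, Pia, 8); (90, MT, Pia, 8)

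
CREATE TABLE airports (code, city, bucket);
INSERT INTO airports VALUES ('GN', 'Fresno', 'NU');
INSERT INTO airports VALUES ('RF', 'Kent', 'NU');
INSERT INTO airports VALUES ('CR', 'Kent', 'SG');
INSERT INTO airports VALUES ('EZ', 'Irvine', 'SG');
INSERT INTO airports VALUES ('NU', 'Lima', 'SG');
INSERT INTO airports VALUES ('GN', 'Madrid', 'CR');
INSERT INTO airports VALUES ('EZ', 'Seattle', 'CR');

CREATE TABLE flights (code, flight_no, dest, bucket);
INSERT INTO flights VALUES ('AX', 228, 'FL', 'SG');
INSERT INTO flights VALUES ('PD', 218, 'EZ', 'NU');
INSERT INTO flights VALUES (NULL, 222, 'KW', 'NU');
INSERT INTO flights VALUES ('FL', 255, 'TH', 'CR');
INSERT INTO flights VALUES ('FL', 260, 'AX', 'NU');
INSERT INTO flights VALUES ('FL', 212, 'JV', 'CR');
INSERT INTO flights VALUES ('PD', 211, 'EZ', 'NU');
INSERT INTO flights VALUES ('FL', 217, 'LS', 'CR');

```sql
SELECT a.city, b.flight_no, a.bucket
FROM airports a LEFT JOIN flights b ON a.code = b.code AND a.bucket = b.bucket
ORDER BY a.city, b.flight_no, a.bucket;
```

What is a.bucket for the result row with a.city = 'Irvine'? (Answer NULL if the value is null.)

SG

LEFT JOIN keeps every row from `airports`; unmatched rows get NULL for `flights`'s columns.
Matching on a.code = b.code AND a.bucket = b.bucket. A NULL in a compared column never satisfies the condition.
Matched pairs: 0; unmatched a rows kept: 7.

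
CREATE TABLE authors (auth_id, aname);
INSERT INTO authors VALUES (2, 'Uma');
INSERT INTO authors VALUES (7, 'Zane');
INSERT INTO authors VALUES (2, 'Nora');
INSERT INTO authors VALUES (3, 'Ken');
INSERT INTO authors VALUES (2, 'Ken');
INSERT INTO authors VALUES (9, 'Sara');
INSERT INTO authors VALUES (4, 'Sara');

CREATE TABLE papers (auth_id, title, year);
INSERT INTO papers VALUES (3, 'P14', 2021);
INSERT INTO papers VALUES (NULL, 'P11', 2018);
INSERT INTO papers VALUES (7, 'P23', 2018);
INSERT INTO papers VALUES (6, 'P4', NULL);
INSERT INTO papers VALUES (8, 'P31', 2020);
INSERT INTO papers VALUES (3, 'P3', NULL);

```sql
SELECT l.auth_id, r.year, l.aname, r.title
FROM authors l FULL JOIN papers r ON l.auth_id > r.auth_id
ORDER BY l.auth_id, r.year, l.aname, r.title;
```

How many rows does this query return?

15

FULL OUTER JOIN keeps every row from both sides; unmatched rows get NULL for the other side's columns.
Matching on l.auth_id > r.auth_id. A NULL in a compared column never satisfies the condition.
Matched pairs: 10; unmatched l rows kept: 4; unmatched r rows kept: 1.
Total: 10 matched + 5 padded = 15 rows.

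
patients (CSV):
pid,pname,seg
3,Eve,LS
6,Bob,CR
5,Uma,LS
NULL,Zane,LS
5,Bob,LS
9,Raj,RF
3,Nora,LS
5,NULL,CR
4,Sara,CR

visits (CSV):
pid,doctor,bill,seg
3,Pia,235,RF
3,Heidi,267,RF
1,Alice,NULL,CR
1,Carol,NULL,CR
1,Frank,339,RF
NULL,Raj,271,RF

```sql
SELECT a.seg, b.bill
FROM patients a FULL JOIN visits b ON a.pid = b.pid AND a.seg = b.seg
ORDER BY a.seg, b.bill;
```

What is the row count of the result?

FULL OUTER JOIN keeps every row from both sides; unmatched rows get NULL for the other side's columns.
Matching on a.pid = b.pid AND a.seg = b.seg. A NULL in a compared column never satisfies the condition.
Matched pairs: 0; unmatched a rows kept: 9; unmatched b rows kept: 6.
Total: 0 matched + 15 padded = 15 rows.

15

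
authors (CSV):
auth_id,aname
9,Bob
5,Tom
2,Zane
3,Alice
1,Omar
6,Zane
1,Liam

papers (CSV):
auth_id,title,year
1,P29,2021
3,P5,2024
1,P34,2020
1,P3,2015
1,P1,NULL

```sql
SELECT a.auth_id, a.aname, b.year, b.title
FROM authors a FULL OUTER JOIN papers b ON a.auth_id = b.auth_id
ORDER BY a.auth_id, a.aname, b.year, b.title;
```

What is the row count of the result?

13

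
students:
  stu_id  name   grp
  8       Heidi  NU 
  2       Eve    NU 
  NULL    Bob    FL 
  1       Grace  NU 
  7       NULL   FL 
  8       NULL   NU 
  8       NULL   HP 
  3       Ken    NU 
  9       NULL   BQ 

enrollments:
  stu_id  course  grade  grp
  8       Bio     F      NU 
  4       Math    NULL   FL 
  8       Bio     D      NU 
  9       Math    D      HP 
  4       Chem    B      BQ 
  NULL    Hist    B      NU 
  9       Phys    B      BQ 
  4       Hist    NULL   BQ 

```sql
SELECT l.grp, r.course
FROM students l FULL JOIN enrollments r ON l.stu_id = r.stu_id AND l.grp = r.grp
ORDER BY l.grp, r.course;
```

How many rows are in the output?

FULL OUTER JOIN keeps every row from both sides; unmatched rows get NULL for the other side's columns.
Matching on l.stu_id = r.stu_id AND l.grp = r.grp. A NULL in a compared column never satisfies the condition.
Matched pairs: 5; unmatched l rows kept: 6; unmatched r rows kept: 5.
Total: 5 matched + 11 padded = 16 rows.

16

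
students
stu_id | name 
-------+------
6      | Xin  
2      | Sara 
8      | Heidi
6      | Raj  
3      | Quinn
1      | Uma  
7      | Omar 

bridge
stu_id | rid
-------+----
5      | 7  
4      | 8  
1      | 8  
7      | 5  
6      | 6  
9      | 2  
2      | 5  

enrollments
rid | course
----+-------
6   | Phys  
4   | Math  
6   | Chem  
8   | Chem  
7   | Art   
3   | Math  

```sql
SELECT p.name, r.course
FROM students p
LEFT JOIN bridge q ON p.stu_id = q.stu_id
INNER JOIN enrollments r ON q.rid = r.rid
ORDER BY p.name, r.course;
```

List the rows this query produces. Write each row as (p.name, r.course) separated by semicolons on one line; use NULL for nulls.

Evaluate left to right. First `students p LEFT JOIN bridge q` on stu_id: 7 row(s).
Then INNER JOIN `enrollments r` on rid: keep only rows whose q.rid appears in r.

(Raj, Chem); (Raj, Phys); (Uma, Chem); (Xin, Chem); (Xin, Phys)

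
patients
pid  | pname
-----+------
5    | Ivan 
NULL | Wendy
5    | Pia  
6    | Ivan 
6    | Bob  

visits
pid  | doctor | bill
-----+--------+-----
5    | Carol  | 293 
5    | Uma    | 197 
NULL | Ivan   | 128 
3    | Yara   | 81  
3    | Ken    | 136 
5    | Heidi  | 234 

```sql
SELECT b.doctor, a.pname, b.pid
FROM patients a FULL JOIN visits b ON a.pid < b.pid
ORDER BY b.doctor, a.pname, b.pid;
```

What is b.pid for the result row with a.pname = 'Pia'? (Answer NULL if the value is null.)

FULL OUTER JOIN keeps every row from both sides; unmatched rows get NULL for the other side's columns.
Matching on a.pid < b.pid. A NULL in a compared column never satisfies the condition.
- a[0] pid=5 → no match; kept with NULLs on the b side.
- a[1] pid=NULL → no match; kept with NULLs on the b side.
- a[2] pid=5 → no match; kept with NULLs on the b side.
- a[3] pid=6 → no match; kept with NULLs on the b side.
- a[4] pid=6 → no match; kept with NULLs on the b side.
- 6 row(s) from b found no a partner → padded with NULL.

NULL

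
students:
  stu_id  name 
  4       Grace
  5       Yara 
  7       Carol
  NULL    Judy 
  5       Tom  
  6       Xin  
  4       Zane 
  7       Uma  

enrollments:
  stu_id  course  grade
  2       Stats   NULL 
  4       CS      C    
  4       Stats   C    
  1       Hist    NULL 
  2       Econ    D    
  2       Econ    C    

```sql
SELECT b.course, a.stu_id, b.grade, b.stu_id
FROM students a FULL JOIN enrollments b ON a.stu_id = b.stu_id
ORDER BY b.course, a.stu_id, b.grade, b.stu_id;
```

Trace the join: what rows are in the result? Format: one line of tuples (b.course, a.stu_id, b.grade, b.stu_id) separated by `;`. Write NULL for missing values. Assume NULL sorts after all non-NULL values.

(CS, 4, C, 4); (CS, 4, C, 4); (Econ, NULL, C, 2); (Econ, NULL, D, 2); (Hist, NULL, NULL, 1); (Stats, 4, C, 4); (Stats, 4, C, 4); (Stats, NULL, NULL, 2); (NULL, 5, NULL, NULL); (NULL, 5, NULL, NULL); (NULL, 6, NULL, NULL); (NULL, 7, NULL, NULL); (NULL, 7, NULL, NULL); (NULL, NULL, NULL, NULL)

FULL OUTER JOIN keeps every row from both sides; unmatched rows get NULL for the other side's columns.
Matching on a.stu_id = b.stu_id. A NULL in a compared column never satisfies the condition.
Matched pairs: 4; unmatched a rows kept: 6; unmatched b rows kept: 4.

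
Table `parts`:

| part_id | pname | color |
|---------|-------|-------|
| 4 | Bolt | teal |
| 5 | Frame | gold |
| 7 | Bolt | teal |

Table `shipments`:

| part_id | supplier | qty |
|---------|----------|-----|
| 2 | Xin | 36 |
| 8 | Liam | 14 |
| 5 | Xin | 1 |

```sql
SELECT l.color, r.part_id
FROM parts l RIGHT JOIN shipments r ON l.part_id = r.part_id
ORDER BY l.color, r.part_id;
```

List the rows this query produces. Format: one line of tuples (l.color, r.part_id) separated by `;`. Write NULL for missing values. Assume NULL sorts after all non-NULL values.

(gold, 5); (NULL, 2); (NULL, 8)

RIGHT JOIN keeps every row from `shipments`; unmatched rows get NULL for `parts`'s columns.
Matching on l.part_id = r.part_id.
Matched pairs: 1; unmatched r rows kept: 2.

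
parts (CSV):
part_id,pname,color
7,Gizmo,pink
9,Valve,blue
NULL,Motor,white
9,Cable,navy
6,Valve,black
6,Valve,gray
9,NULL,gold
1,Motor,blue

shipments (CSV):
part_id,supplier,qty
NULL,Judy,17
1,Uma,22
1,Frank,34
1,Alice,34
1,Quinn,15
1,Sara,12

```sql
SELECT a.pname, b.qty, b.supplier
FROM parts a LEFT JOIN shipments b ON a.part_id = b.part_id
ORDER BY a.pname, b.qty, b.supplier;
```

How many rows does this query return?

12

LEFT JOIN keeps every row from `parts`; unmatched rows get NULL for `shipments`'s columns.
Matching on a.part_id = b.part_id. A NULL in a compared column never satisfies the condition.
Matched pairs: 5; unmatched a rows kept: 7.
Total: 5 matched + 7 padded = 12 rows.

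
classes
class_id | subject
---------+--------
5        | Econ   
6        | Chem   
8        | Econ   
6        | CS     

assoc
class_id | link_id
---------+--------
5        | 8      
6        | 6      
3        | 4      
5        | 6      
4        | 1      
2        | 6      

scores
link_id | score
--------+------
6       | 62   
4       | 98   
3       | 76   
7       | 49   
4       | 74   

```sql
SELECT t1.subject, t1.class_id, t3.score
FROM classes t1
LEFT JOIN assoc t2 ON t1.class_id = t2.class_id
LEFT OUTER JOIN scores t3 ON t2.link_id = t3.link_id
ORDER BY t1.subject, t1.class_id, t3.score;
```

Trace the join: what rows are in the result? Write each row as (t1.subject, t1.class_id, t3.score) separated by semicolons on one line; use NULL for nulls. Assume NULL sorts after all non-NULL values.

(CS, 6, 62); (Chem, 6, 62); (Econ, 5, 62); (Econ, 5, NULL); (Econ, 8, NULL)

Evaluate left to right. First `classes t1 LEFT JOIN assoc t2` on class_id: 5 row(s).
Then LEFT JOIN `scores t3` on link_id: each of those 5 rows is kept; rows whose t2.link_id has no match in t3 get NULL for t3's columns.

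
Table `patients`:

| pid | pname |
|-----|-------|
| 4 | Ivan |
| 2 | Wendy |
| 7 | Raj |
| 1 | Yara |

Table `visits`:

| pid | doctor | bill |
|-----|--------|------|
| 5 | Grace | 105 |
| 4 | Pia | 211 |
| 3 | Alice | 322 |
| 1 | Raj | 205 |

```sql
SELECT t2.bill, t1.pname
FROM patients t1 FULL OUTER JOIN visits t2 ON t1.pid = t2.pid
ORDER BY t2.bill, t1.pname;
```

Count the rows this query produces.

6

FULL OUTER JOIN keeps every row from both sides; unmatched rows get NULL for the other side's columns.
Matching on t1.pid = t2.pid.
- t1[0] pid=4 → 1 match(es) in t2 → 1 row(s).
- t1[1] pid=2 → no match; kept with NULLs on the t2 side.
- t1[2] pid=7 → no match; kept with NULLs on the t2 side.
- t1[3] pid=1 → 1 match(es) in t2 → 1 row(s).
- 2 row(s) from t2 found no t1 partner → padded with NULL.
Total: 2 matched + 4 padded = 6 rows.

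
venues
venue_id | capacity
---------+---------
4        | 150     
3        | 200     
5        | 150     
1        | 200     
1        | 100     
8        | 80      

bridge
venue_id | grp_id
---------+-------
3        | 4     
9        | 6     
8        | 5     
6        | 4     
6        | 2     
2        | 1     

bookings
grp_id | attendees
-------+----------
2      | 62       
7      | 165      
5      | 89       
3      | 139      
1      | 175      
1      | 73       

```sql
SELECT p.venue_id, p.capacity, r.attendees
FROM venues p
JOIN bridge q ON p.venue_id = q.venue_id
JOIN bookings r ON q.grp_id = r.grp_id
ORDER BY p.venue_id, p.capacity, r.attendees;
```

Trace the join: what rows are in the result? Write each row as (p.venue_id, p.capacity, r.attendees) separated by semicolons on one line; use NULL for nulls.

Evaluate left to right. First `venues p INNER JOIN bridge q` on venue_id: 2 row(s).
Then INNER JOIN `bookings r` on grp_id: keep only rows whose q.grp_id appears in r.

(8, 80, 89)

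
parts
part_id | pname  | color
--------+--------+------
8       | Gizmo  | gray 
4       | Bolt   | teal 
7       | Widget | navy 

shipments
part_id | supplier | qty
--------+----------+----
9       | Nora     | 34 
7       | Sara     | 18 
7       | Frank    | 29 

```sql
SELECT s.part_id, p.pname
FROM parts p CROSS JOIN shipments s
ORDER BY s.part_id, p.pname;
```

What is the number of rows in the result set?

CROSS JOIN pairs every row of `parts` with every row of `shipments`: 3 × 3 = 9 rows.

9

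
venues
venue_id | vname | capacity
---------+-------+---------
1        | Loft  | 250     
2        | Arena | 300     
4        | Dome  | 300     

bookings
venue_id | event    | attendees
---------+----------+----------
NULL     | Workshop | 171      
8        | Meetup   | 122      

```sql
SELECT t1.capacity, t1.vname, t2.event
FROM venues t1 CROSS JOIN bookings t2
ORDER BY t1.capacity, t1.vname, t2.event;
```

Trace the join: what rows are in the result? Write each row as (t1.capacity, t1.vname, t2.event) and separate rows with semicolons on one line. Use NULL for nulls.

CROSS JOIN pairs every row of `venues` with every row of `bookings`: 3 × 2 = 6 rows.

(250, Loft, Meetup); (250, Loft, Workshop); (300, Arena, Meetup); (300, Arena, Workshop); (300, Dome, Meetup); (300, Dome, Workshop)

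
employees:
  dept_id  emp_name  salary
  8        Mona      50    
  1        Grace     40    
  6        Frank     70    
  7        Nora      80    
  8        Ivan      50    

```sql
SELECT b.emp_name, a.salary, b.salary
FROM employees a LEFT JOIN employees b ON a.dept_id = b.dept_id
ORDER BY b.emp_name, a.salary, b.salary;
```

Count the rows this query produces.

LEFT JOIN keeps every row from `employees a`; unmatched rows get NULL for `employees b`'s columns.
Matching on a.dept_id = b.dept_id.
- dept_id=8: 2 matching b row(s), so 2 row(s) emitted.
- dept_id=1: 1 matching b row(s), so 1 row(s) emitted.
- dept_id=6: 1 matching b row(s), so 1 row(s) emitted.
- dept_id=7: 1 matching b row(s), so 1 row(s) emitted.
- dept_id=8: 2 matching b row(s), so 2 row(s) emitted.
Total: 7 rows.

7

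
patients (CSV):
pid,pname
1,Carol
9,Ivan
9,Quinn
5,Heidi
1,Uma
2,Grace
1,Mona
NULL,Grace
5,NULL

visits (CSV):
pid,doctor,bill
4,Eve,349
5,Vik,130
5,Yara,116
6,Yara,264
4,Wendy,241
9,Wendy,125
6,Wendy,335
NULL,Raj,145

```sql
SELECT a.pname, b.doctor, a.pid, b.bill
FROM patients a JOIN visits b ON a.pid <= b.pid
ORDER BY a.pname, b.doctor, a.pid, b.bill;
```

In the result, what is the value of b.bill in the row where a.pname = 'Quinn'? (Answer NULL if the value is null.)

125

INNER JOIN keeps only pairs where the ON condition holds.
Matching on a.pid <= b.pid. A NULL in a compared column never satisfies the condition.
- a[0] pid=1 → 7 match(es) in b → 7 row(s).
- a[1] pid=9 → 1 match(es) in b → 1 row(s).
- a[2] pid=9 → 1 match(es) in b → 1 row(s).
- a[3] pid=5 → 5 match(es) in b → 5 row(s).
- a[4] pid=1 → 7 match(es) in b → 7 row(s).
- a[5] pid=2 → 7 match(es) in b → 7 row(s).
- a[6] pid=1 → 7 match(es) in b → 7 row(s).
- a[7] pid=NULL → no match; dropped.
- a[8] pid=5 → 5 match(es) in b → 5 row(s).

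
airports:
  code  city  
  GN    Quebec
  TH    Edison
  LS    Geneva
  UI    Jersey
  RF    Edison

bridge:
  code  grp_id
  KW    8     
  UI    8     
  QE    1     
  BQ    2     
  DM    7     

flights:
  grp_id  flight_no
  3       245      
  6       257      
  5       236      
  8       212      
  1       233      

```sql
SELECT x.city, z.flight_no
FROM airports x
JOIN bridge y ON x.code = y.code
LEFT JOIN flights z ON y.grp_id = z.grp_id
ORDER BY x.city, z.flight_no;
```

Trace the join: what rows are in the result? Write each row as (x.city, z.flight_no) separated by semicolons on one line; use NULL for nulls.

(Jersey, 212)

Step 1 — x INNER JOIN y on code → 1 row(s).
Then LEFT JOIN `flights z` on grp_id: each of those 1 rows is kept; rows whose y.grp_id has no match in z get NULL for z's columns.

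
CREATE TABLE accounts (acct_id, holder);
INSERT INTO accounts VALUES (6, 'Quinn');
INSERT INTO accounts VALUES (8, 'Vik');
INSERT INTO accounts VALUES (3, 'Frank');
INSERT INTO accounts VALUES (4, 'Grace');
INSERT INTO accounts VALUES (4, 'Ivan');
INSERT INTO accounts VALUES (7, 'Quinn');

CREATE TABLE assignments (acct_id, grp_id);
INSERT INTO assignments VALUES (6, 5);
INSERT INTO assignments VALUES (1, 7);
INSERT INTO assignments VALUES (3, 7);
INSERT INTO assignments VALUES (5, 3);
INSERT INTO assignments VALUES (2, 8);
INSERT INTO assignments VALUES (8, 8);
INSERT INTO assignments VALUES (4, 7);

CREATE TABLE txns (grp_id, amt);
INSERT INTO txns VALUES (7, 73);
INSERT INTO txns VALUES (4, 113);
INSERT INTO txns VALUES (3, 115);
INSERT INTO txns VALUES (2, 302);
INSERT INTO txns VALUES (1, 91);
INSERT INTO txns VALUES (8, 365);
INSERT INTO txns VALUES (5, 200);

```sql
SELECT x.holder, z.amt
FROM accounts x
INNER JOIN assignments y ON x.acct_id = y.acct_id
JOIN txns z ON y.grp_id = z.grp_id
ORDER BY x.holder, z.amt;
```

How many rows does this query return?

5

Step 1 — x INNER JOIN y on acct_id → 5 row(s).
Then INNER JOIN `txns z` on grp_id: keep only rows whose y.grp_id appears in z.
Result: 5 row(s).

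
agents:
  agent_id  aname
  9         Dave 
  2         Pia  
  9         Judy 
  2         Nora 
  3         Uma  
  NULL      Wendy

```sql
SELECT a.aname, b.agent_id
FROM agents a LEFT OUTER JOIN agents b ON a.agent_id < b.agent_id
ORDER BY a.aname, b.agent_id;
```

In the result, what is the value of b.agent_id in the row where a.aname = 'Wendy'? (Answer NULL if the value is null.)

NULL

LEFT JOIN keeps every row from `agents a`; unmatched rows get NULL for `agents b`'s columns.
Matching on a.agent_id < b.agent_id. A NULL in a compared column never satisfies the condition.
Matched pairs: 8; unmatched a rows kept: 3.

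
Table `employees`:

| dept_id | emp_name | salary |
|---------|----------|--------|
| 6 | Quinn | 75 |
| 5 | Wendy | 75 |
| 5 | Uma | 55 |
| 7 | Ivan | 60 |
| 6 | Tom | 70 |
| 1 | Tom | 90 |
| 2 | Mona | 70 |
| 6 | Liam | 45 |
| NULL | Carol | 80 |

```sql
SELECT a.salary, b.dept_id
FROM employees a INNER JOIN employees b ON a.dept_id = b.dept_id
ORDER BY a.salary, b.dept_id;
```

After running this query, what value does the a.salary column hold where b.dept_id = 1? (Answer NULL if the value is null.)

INNER JOIN keeps only pairs where the ON condition holds.
Matching on a.dept_id = b.dept_id. A NULL in a compared column never satisfies the condition.
Matched pairs: 16.

90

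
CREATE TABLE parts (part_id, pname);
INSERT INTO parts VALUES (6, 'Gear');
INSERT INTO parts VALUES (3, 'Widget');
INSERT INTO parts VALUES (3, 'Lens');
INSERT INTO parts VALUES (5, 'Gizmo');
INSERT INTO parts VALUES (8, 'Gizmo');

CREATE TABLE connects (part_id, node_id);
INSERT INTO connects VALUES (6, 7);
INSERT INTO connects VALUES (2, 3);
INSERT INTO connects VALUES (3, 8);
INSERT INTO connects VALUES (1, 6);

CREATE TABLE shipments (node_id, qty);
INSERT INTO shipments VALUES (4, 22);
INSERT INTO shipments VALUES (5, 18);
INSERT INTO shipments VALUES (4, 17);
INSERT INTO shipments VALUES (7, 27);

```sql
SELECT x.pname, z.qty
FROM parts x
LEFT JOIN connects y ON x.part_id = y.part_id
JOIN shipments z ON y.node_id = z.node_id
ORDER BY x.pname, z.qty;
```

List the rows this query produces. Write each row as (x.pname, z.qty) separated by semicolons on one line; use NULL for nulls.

(Gear, 27)

Joins associate left-to-right: parts LEFT JOIN connects on part_id gives 5 intermediate row(s).
Then INNER JOIN `shipments z` on node_id: keep only rows whose y.node_id appears in z.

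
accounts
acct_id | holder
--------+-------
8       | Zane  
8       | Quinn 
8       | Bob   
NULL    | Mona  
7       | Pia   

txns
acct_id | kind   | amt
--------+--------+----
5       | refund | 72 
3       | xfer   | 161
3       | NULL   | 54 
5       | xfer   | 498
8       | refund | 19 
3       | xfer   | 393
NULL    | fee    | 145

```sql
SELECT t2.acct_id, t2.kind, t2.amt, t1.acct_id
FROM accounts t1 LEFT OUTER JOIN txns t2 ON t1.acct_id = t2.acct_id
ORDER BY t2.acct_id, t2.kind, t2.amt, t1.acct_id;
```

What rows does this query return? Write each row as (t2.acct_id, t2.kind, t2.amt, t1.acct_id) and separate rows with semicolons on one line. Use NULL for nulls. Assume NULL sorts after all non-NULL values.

LEFT JOIN keeps every row from `accounts`; unmatched rows get NULL for `txns`'s columns.
Matching on t1.acct_id = t2.acct_id. A NULL in a compared column never satisfies the condition.
- t1[0] acct_id=8 → 1 match(es) in t2 → 1 row(s).
- t1[1] acct_id=8 → 1 match(es) in t2 → 1 row(s).
- t1[2] acct_id=8 → 1 match(es) in t2 → 1 row(s).
- t1[3] acct_id=NULL → no match; kept with NULLs on the t2 side.
- t1[4] acct_id=7 → no match; kept with NULLs on the t2 side.
After projecting and ordering:
t2.acct_id | t2.kind | t2.amt | t1.acct_id
8 | refund | 19 | 8
8 | refund | 19 | 8
8 | refund | 19 | 8
NULL | NULL | NULL | 7
NULL | NULL | NULL | NULL

(8, refund, 19, 8); (8, refund, 19, 8); (8, refund, 19, 8); (NULL, NULL, NULL, 7); (NULL, NULL, NULL, NULL)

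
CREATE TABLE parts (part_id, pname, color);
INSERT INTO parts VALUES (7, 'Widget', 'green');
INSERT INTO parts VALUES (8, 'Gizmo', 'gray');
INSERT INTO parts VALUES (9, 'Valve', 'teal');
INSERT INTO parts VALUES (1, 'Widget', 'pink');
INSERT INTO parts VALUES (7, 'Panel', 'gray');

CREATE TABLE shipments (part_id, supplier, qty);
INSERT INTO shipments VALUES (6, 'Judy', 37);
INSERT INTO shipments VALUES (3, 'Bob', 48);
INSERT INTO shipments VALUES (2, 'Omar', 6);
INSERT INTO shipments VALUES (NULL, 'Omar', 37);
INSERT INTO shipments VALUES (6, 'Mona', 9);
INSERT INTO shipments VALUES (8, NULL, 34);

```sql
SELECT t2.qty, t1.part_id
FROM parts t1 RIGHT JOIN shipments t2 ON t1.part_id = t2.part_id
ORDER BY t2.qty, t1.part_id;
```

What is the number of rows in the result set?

6

RIGHT JOIN keeps every row from `shipments`; unmatched rows get NULL for `parts`'s columns.
Matching on t1.part_id = t2.part_id. A NULL in a compared column never satisfies the condition.
Matched pairs: 1; unmatched t2 rows kept: 5.
Total: 1 matched + 5 padded = 6 rows.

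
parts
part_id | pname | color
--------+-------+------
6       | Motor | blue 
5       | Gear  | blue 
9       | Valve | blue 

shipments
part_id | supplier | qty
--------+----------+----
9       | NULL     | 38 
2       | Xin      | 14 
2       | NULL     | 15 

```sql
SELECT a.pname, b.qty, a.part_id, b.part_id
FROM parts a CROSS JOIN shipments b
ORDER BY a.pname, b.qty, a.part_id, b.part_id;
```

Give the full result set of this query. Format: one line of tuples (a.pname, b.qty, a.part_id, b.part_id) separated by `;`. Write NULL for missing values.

(Gear, 14, 5, 2); (Gear, 15, 5, 2); (Gear, 38, 5, 9); (Motor, 14, 6, 2); (Motor, 15, 6, 2); (Motor, 38, 6, 9); (Valve, 14, 9, 2); (Valve, 15, 9, 2); (Valve, 38, 9, 9)

CROSS JOIN pairs every row of `parts` with every row of `shipments`: 3 × 3 = 9 rows.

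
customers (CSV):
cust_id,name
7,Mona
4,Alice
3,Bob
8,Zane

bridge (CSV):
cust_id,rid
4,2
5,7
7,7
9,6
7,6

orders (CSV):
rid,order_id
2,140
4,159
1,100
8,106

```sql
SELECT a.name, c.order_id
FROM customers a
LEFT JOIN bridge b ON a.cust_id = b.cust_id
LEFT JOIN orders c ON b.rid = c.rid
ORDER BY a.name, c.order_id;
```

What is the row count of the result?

5

Joins associate left-to-right: customers LEFT JOIN bridge on cust_id gives 5 intermediate row(s).
Then LEFT JOIN `orders c` on rid: each of those 5 rows is kept; rows whose b.rid has no match in c get NULL for c's columns.
Result: 5 row(s).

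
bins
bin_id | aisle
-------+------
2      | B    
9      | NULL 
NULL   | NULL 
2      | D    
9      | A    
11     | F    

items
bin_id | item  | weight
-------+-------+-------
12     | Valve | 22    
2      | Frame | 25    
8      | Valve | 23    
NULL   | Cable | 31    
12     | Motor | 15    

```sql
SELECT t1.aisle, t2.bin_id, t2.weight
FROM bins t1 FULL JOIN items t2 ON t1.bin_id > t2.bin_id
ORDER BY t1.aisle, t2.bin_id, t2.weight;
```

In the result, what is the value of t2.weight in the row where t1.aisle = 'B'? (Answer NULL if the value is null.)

FULL OUTER JOIN keeps every row from both sides; unmatched rows get NULL for the other side's columns.
Matching on t1.bin_id > t2.bin_id. A NULL in a compared column never satisfies the condition.
- t1 row (bin_id=2): no match → kept, t2 columns NULL.
- t1 row (bin_id=9): matches 2 t2 row(s) → 2 output row(s).
- t1 row (bin_id=NULL): no match → kept, t2 columns NULL.
- t1 row (bin_id=2): no match → kept, t2 columns NULL.
- t1 row (bin_id=9): matches 2 t2 row(s) → 2 output row(s).
- t1 row (bin_id=11): matches 2 t2 row(s) → 2 output row(s).
- 3 row(s) from t2 found no t1 partner → padded with NULL.

NULL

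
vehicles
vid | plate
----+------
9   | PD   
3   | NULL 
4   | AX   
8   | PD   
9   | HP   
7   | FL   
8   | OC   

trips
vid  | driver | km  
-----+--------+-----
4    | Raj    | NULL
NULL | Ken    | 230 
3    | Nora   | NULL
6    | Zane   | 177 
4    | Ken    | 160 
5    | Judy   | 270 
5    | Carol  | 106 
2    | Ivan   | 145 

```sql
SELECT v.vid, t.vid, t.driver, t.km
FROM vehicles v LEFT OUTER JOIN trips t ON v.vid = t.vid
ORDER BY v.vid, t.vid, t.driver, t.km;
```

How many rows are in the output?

8

LEFT JOIN keeps every row from `vehicles`; unmatched rows get NULL for `trips`'s columns.
Matching on v.vid = t.vid. A NULL in a compared column never satisfies the condition.
- v (vid=9) has no partner → padded with NULL.
- v (vid=3) pairs with 1 row(s) of t.
- v (vid=4) pairs with 2 row(s) of t.
- v (vid=8) has no partner → padded with NULL.
- v (vid=9) has no partner → padded with NULL.
- v (vid=7) has no partner → padded with NULL.
- v (vid=8) has no partner → padded with NULL.
Total: 3 matched + 5 padded = 8 rows.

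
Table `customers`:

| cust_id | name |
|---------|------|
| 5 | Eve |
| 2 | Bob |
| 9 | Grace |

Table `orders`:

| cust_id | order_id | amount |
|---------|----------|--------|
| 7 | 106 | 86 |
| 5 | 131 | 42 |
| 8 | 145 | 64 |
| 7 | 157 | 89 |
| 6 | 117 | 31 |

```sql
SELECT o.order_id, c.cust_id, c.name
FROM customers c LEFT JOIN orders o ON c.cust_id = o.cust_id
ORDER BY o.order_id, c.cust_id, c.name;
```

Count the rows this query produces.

LEFT JOIN keeps every row from `customers`; unmatched rows get NULL for `orders`'s columns.
Matching on c.cust_id = o.cust_id.
- cust_id=5: 1 matching o row(s), so 1 row(s) emitted.
- cust_id=2: no o row matches, row kept with o columns NULL.
- cust_id=9: no o row matches, row kept with o columns NULL.
Total: 1 matched + 2 padded = 3 rows.

3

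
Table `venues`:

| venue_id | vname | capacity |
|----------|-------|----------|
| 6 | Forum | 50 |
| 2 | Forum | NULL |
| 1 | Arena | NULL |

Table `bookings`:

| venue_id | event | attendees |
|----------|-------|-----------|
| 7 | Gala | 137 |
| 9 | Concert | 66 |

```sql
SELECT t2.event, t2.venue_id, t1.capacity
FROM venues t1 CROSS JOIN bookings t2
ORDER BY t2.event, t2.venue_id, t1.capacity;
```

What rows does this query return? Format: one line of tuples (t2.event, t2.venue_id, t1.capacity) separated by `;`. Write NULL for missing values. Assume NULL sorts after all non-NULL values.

(Concert, 9, 50); (Concert, 9, NULL); (Concert, 9, NULL); (Gala, 7, 50); (Gala, 7, NULL); (Gala, 7, NULL)

CROSS JOIN pairs every row of `venues` with every row of `bookings`: 3 × 2 = 6 rows.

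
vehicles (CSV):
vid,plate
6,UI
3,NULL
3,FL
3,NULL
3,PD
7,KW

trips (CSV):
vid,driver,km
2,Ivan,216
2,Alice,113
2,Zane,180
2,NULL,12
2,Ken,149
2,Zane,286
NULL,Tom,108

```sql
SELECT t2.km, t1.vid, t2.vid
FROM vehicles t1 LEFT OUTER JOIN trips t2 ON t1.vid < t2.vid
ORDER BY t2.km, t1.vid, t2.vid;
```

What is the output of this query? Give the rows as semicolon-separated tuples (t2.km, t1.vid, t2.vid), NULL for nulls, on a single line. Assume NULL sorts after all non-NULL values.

LEFT JOIN keeps every row from `vehicles`; unmatched rows get NULL for `trips`'s columns.
Matching on t1.vid < t2.vid. A NULL in a compared column never satisfies the condition.
- vid=6: no t2 row matches, row kept with t2 columns NULL.
- vid=3: no t2 row matches, row kept with t2 columns NULL.
- vid=3: no t2 row matches, row kept with t2 columns NULL.
- vid=3: no t2 row matches, row kept with t2 columns NULL.
- vid=3: no t2 row matches, row kept with t2 columns NULL.
- vid=7: no t2 row matches, row kept with t2 columns NULL.
After projecting and ordering:
t2.km | t1.vid | t2.vid
NULL | 3 | NULL
NULL | 3 | NULL
NULL | 3 | NULL
NULL | 3 | NULL
NULL | 6 | NULL
NULL | 7 | NULL

(NULL, 3, NULL); (NULL, 3, NULL); (NULL, 3, NULL); (NULL, 3, NULL); (NULL, 6, NULL); (NULL, 7, NULL)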